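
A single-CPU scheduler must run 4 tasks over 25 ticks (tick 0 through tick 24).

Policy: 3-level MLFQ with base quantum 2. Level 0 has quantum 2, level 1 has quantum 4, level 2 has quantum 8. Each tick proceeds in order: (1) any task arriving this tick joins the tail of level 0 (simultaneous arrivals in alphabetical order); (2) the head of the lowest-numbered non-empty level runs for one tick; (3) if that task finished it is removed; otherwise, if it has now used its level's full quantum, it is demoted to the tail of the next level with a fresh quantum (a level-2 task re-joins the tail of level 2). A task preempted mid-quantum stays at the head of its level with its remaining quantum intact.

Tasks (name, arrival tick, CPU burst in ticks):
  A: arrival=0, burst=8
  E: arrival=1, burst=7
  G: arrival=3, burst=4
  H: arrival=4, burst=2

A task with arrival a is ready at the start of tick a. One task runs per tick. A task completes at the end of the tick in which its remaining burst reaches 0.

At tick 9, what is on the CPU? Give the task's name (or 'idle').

running at tick 9 = A

t=0: L0/L1/L2 = A/-/- → run A
t=1: L0/L1/L2 = AE/-/- → run A
t=2: L0/L1/L2 = E/A/- → run E
t=3: L0/L1/L2 = EG/A/- → run E
t=4: L0/L1/L2 = GH/AE/- → run G
t=5: L0/L1/L2 = GH/AE/- → run G
t=6: L0/L1/L2 = H/AEG/- → run H
t=7: L0/L1/L2 = H/AEG/- → run H
t=8: L0/L1/L2 = -/AEG/- → run A
t=9: L0/L1/L2 = -/AEG/- → run A
t=10: L0/L1/L2 = -/AEG/- → run A
t=11: L0/L1/L2 = -/AEG/- → run A
t=12: L0/L1/L2 = -/EG/A → run E
t=13: L0/L1/L2 = -/EG/A → run E
t=14: L0/L1/L2 = -/EG/A → run E
t=15: L0/L1/L2 = -/EG/A → run E
t=16: L0/L1/L2 = -/G/AE → run G
t=17: L0/L1/L2 = -/G/AE → run G
t=18: L0/L1/L2 = -/-/AE → run A
t=19: L0/L1/L2 = -/-/AE → run A
t=20: L0/L1/L2 = -/-/E → run E
t=21: (idle)
t=22: (idle)
t=23: (idle)
t=24: (idle)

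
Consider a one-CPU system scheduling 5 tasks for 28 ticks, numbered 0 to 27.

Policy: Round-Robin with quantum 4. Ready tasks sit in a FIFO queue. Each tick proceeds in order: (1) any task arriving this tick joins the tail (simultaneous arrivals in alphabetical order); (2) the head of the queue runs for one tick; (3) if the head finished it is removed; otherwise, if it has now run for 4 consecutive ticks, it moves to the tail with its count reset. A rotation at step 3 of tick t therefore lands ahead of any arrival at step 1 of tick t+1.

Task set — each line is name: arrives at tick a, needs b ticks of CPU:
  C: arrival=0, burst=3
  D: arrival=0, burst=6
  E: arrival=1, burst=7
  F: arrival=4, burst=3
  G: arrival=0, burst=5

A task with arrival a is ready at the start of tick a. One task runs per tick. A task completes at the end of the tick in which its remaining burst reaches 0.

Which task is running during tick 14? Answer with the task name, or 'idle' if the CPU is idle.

running at tick 14 = E

t=0: queue=[C,D,G] q_used=0 → run C
t=1: queue=[C,D,G,E] q_used=1 → run C
t=2: queue=[C,D,G,E] q_used=2 → run C
t=3: queue=[D,G,E] q_used=0 → run D
t=4: queue=[D,G,E,F] q_used=1 → run D
t=5: queue=[D,G,E,F] q_used=2 → run D
t=6: queue=[D,G,E,F] q_used=3 → run D
t=7: queue=[G,E,F,D] q_used=0 → run G
t=8: queue=[G,E,F,D] q_used=1 → run G
t=9: queue=[G,E,F,D] q_used=2 → run G
t=10: queue=[G,E,F,D] q_used=3 → run G
t=11: queue=[E,F,D,G] q_used=0 → run E
t=12: queue=[E,F,D,G] q_used=1 → run E
t=13: queue=[E,F,D,G] q_used=2 → run E
t=14: queue=[E,F,D,G] q_used=3 → run E
t=15: queue=[F,D,G,E] q_used=0 → run F
t=16: queue=[F,D,G,E] q_used=1 → run F
t=17: queue=[F,D,G,E] q_used=2 → run F
t=18: queue=[D,G,E] q_used=0 → run D
t=19: queue=[D,G,E] q_used=1 → run D
t=20: queue=[G,E] q_used=0 → run G
t=21: queue=[E] q_used=0 → run E
t=22: queue=[E] q_used=1 → run E
t=23: queue=[E] q_used=2 → run E
t=24: (idle)
t=25: (idle)
t=26: (idle)
t=27: (idle)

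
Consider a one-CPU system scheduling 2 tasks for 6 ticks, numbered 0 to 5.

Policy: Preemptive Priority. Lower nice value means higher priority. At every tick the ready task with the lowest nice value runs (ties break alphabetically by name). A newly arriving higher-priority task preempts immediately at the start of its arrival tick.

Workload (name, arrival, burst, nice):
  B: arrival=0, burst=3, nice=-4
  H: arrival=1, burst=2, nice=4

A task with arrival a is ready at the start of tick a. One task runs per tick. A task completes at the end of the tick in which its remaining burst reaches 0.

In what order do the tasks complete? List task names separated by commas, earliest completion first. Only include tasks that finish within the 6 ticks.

t=0: ready={B} → run B
t=1: ready={B,H} → run B
t=2: ready={B,H} → run B
t=3: ready={H} → run H
t=4: ready={H} → run H
t=5: (idle)

completion order = B, H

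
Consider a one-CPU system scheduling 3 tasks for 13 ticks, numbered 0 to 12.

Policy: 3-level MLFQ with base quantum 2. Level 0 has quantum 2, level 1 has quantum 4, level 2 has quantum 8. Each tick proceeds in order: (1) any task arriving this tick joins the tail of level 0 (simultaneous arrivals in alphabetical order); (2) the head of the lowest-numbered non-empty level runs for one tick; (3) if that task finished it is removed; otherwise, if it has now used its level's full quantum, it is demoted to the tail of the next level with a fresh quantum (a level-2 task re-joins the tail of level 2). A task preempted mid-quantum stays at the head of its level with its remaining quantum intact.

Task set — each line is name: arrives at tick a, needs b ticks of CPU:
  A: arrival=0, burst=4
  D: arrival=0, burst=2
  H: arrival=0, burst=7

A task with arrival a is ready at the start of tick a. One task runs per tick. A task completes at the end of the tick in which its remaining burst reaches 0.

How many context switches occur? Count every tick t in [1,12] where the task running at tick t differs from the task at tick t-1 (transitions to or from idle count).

t=0: L0/L1/L2 = ADH/-/- → run A
t=1: L0/L1/L2 = ADH/-/- → run A
t=2: L0/L1/L2 = DH/A/- → run D
t=3: L0/L1/L2 = DH/A/- → run D
t=4: L0/L1/L2 = H/A/- → run H
t=5: L0/L1/L2 = H/A/- → run H
t=6: L0/L1/L2 = -/AH/- → run A
t=7: L0/L1/L2 = -/AH/- → run A
t=8: L0/L1/L2 = -/H/- → run H
t=9: L0/L1/L2 = -/H/- → run H
t=10: L0/L1/L2 = -/H/- → run H
t=11: L0/L1/L2 = -/H/- → run H
t=12: L0/L1/L2 = -/-/H → run H

context switches = 4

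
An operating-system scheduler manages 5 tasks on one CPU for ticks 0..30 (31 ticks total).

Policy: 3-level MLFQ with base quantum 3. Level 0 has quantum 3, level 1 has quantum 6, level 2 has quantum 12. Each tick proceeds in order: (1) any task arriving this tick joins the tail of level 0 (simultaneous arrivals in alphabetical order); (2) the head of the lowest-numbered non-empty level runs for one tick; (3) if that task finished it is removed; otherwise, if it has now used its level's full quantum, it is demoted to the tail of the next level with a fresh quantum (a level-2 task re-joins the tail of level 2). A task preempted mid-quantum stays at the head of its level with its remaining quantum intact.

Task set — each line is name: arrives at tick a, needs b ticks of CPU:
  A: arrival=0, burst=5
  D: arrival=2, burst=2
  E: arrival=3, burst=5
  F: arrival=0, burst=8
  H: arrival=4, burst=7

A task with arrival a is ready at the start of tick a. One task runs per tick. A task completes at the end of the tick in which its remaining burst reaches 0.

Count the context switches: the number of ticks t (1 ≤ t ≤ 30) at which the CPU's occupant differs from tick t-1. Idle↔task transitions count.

t=0: L0/L1/L2 = AF/-/- → run A
t=1: L0/L1/L2 = AF/-/- → run A
t=2: L0/L1/L2 = AFD/-/- → run A
t=3: L0/L1/L2 = FDE/A/- → run F
t=4: L0/L1/L2 = FDEH/A/- → run F
t=5: L0/L1/L2 = FDEH/A/- → run F
t=6: L0/L1/L2 = DEH/AF/- → run D
t=7: L0/L1/L2 = DEH/AF/- → run D
t=8: L0/L1/L2 = EH/AF/- → run E
t=9: L0/L1/L2 = EH/AF/- → run E
t=10: L0/L1/L2 = EH/AF/- → run E
t=11: L0/L1/L2 = H/AFE/- → run H
t=12: L0/L1/L2 = H/AFE/- → run H
t=13: L0/L1/L2 = H/AFE/- → run H
t=14: L0/L1/L2 = -/AFEH/- → run A
t=15: L0/L1/L2 = -/AFEH/- → run A
t=16: L0/L1/L2 = -/FEH/- → run F
t=17: L0/L1/L2 = -/FEH/- → run F
t=18: L0/L1/L2 = -/FEH/- → run F
t=19: L0/L1/L2 = -/FEH/- → run F
t=20: L0/L1/L2 = -/FEH/- → run F
t=21: L0/L1/L2 = -/EH/- → run E
t=22: L0/L1/L2 = -/EH/- → run E
t=23: L0/L1/L2 = -/H/- → run H
t=24: L0/L1/L2 = -/H/- → run H
t=25: L0/L1/L2 = -/H/- → run H
t=26: L0/L1/L2 = -/H/- → run H
t=27: (idle)
t=28: (idle)
t=29: (idle)
t=30: (idle)

context switches = 9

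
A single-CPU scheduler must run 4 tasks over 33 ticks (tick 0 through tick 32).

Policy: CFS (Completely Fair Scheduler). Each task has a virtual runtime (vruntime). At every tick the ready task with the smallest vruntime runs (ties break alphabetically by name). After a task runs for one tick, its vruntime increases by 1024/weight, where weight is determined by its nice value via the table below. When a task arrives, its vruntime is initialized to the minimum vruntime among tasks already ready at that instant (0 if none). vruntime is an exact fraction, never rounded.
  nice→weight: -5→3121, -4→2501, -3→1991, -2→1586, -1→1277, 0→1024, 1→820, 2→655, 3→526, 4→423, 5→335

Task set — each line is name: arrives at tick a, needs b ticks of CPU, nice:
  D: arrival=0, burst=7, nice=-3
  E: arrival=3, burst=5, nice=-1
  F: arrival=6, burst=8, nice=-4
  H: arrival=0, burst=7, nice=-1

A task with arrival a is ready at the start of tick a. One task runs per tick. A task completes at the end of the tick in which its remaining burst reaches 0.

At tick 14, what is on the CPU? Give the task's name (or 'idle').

running at tick 14 = H

t=0: vr[D=0 H=0] → run D
t=1: vr[D=1024/1991 H=0] → run H
t=2: vr[D=1024/1991 H=1024/1277] → run D
t=3: vr[D=2048/1991 E=1024/1277 H=1024/1277] → run E
t=4: vr[D=2048/1991 E=2048/1277 H=1024/1277] → run H
t=5: vr[D=2048/1991 E=2048/1277 H=2048/1277] → run D
t=6: vr[D=3072/1991 E=2048/1277 F=3072/1991 H=2048/1277] → run D
t=7: vr[D=4096/1991 E=2048/1277 F=3072/1991 H=2048/1277] → run F
t=8: vr[D=4096/1991 E=2048/1277 F=9721856/4979491 H=2048/1277] → run E
t=9: vr[D=4096/1991 E=3072/1277 F=9721856/4979491 H=2048/1277] → run H
t=10: vr[D=4096/1991 E=3072/1277 F=9721856/4979491 H=3072/1277] → run F
t=11: vr[D=4096/1991 E=3072/1277 F=11760640/4979491 H=3072/1277] → run D
t=12: vr[D=5120/1991 E=3072/1277 F=11760640/4979491 H=3072/1277] → run F
t=13: vr[D=5120/1991 E=3072/1277 F=13799424/4979491 H=3072/1277] → run E
t=14: vr[D=5120/1991 E=4096/1277 F=13799424/4979491 H=3072/1277] → run H
t=15: vr[D=5120/1991 E=4096/1277 F=13799424/4979491 H=4096/1277] → run D
t=16: vr[D=6144/1991 E=4096/1277 F=13799424/4979491 H=4096/1277] → run F
t=17: vr[D=6144/1991 E=4096/1277 F=15838208/4979491 H=4096/1277] → run D
t=18: vr[E=4096/1277 F=15838208/4979491 H=4096/1277] → run F
t=19: vr[E=4096/1277 F=17876992/4979491 H=4096/1277] → run E
t=20: vr[E=5120/1277 F=17876992/4979491 H=4096/1277] → run H
t=21: vr[E=5120/1277 F=17876992/4979491 H=5120/1277] → run F
t=22: vr[E=5120/1277 F=19915776/4979491 H=5120/1277] → run F
t=23: vr[E=5120/1277 F=21954560/4979491 H=5120/1277] → run E
t=24: vr[F=21954560/4979491 H=5120/1277] → run H
t=25: vr[F=21954560/4979491 H=6144/1277] → run F
t=26: vr[H=6144/1277] → run H
t=27: (idle)
t=28: (idle)
t=29: (idle)
t=30: (idle)
t=31: (idle)
t=32: (idle)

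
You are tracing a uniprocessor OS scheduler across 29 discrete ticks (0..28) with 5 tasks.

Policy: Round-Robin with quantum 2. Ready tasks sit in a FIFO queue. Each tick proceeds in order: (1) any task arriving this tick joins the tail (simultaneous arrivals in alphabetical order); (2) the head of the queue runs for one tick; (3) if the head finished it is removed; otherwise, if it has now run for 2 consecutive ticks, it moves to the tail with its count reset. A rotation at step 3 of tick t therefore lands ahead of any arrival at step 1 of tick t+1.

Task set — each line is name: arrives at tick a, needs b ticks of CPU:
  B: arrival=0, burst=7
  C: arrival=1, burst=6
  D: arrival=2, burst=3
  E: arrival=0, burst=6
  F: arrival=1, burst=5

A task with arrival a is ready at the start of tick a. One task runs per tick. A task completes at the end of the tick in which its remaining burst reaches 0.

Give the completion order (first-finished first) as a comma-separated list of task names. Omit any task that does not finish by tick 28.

t=0: queue=[B,E] q_used=0 → run B
t=1: queue=[B,E,C,F] q_used=1 → run B
t=2: queue=[E,C,F,B,D] q_used=0 → run E
t=3: queue=[E,C,F,B,D] q_used=1 → run E
t=4: queue=[C,F,B,D,E] q_used=0 → run C
t=5: queue=[C,F,B,D,E] q_used=1 → run C
t=6: queue=[F,B,D,E,C] q_used=0 → run F
t=7: queue=[F,B,D,E,C] q_used=1 → run F
t=8: queue=[B,D,E,C,F] q_used=0 → run B
t=9: queue=[B,D,E,C,F] q_used=1 → run B
t=10: queue=[D,E,C,F,B] q_used=0 → run D
t=11: queue=[D,E,C,F,B] q_used=1 → run D
t=12: queue=[E,C,F,B,D] q_used=0 → run E
t=13: queue=[E,C,F,B,D] q_used=1 → run E
t=14: queue=[C,F,B,D,E] q_used=0 → run C
t=15: queue=[C,F,B,D,E] q_used=1 → run C
t=16: queue=[F,B,D,E,C] q_used=0 → run F
t=17: queue=[F,B,D,E,C] q_used=1 → run F
t=18: queue=[B,D,E,C,F] q_used=0 → run B
t=19: queue=[B,D,E,C,F] q_used=1 → run B
t=20: queue=[D,E,C,F,B] q_used=0 → run D
t=21: queue=[E,C,F,B] q_used=0 → run E
t=22: queue=[E,C,F,B] q_used=1 → run E
t=23: queue=[C,F,B] q_used=0 → run C
t=24: queue=[C,F,B] q_used=1 → run C
t=25: queue=[F,B] q_used=0 → run F
t=26: queue=[B] q_used=0 → run B
t=27: (idle)
t=28: (idle)

completion order = D, E, C, F, B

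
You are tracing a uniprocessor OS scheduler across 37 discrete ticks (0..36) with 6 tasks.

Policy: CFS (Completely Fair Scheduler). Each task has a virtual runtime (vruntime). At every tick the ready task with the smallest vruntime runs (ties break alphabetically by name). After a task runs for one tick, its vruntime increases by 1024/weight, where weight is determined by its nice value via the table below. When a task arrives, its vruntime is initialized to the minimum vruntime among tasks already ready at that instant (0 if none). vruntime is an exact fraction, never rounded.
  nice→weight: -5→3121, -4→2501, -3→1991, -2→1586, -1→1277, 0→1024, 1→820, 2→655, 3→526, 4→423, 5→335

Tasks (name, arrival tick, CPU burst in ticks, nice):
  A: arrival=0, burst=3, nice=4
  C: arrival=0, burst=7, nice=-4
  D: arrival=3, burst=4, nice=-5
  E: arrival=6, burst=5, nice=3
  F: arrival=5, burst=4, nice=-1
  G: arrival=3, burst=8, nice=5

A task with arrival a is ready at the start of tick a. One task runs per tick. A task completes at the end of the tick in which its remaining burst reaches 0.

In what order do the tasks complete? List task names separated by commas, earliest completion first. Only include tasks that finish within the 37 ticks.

completion order = D, C, F, A, E, G

t=0: vr[A=0 C=0] → run A
t=1: vr[A=1024/423 C=0] → run C
t=2: vr[A=1024/423 C=1024/2501] → run C
t=3: vr[A=1024/423 C=2048/2501 D=2048/2501 G=2048/2501] → run C
t=4: vr[A=1024/423 C=3072/2501 D=2048/2501 G=2048/2501] → run D
t=5: vr[A=1024/423 C=3072/2501 D=8952832/7805621 F=2048/2501 G=2048/2501] → run F
t=6: vr[A=1024/423 C=3072/2501 D=8952832/7805621 E=2048/2501 F=5176320/3193777 G=2048/2501] → run E
t=7: vr[A=1024/423 C=3072/2501 D=8952832/7805621 E=1819136/657763 F=5176320/3193777 G=2048/2501] → run G
t=8: vr[A=1024/423 C=3072/2501 D=8952832/7805621 E=1819136/657763 F=5176320/3193777 G=3247104/837835] → run D
t=9: vr[A=1024/423 C=3072/2501 D=11513856/7805621 E=1819136/657763 F=5176320/3193777 G=3247104/837835] → run C
t=10: vr[A=1024/423 C=4096/2501 D=11513856/7805621 E=1819136/657763 F=5176320/3193777 G=3247104/837835] → run D
t=11: vr[A=1024/423 C=4096/2501 D=14074880/7805621 E=1819136/657763 F=5176320/3193777 G=3247104/837835] → run F
t=12: vr[A=1024/423 C=4096/2501 D=14074880/7805621 E=1819136/657763 F=7737344/3193777 G=3247104/837835] → run C
t=13: vr[A=1024/423 C=5120/2501 D=14074880/7805621 E=1819136/657763 F=7737344/3193777 G=3247104/837835] → run D
t=14: vr[A=1024/423 C=5120/2501 E=1819136/657763 F=7737344/3193777 G=3247104/837835] → run C
t=15: vr[A=1024/423 C=6144/2501 E=1819136/657763 F=7737344/3193777 G=3247104/837835] → run A
t=16: vr[A=2048/423 C=6144/2501 E=1819136/657763 F=7737344/3193777 G=3247104/837835] → run F
t=17: vr[A=2048/423 C=6144/2501 E=1819136/657763 F=10298368/3193777 G=3247104/837835] → run C
t=18: vr[A=2048/423 E=1819136/657763 F=10298368/3193777 G=3247104/837835] → run E
t=19: vr[A=2048/423 E=3099648/657763 F=10298368/3193777 G=3247104/837835] → run F
t=20: vr[A=2048/423 E=3099648/657763 G=3247104/837835] → run G
t=21: vr[A=2048/423 E=3099648/657763 G=5808128/837835] → run E
t=22: vr[A=2048/423 E=4380160/657763 G=5808128/837835] → run A
t=23: vr[E=4380160/657763 G=5808128/837835] → run E
t=24: vr[E=5660672/657763 G=5808128/837835] → run G
t=25: vr[E=5660672/657763 G=8369152/837835] → run E
t=26: vr[G=8369152/837835] → run G
t=27: vr[G=10930176/837835] → run G
t=28: vr[G=2698240/167567] → run G
t=29: vr[G=16052224/837835] → run G
t=30: vr[G=18613248/837835] → run G
t=31: (idle)
t=32: (idle)
t=33: (idle)
t=34: (idle)
t=35: (idle)
t=36: (idle)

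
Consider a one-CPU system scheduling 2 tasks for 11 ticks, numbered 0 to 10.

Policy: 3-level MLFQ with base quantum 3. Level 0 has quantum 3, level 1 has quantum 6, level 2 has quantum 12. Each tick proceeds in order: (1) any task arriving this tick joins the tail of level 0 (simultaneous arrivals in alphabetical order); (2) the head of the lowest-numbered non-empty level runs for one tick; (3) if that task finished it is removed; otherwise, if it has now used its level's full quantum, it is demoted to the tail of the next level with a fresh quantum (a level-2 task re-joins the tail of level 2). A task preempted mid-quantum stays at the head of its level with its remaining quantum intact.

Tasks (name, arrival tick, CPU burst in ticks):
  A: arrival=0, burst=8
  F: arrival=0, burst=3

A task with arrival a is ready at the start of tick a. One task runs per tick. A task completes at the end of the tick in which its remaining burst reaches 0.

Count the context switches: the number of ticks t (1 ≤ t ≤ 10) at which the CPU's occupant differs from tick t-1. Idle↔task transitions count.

t=0: L0/L1/L2 = AF/-/- → run A
t=1: L0/L1/L2 = AF/-/- → run A
t=2: L0/L1/L2 = AF/-/- → run A
t=3: L0/L1/L2 = F/A/- → run F
t=4: L0/L1/L2 = F/A/- → run F
t=5: L0/L1/L2 = F/A/- → run F
t=6: L0/L1/L2 = -/A/- → run A
t=7: L0/L1/L2 = -/A/- → run A
t=8: L0/L1/L2 = -/A/- → run A
t=9: L0/L1/L2 = -/A/- → run A
t=10: L0/L1/L2 = -/A/- → run A

context switches = 2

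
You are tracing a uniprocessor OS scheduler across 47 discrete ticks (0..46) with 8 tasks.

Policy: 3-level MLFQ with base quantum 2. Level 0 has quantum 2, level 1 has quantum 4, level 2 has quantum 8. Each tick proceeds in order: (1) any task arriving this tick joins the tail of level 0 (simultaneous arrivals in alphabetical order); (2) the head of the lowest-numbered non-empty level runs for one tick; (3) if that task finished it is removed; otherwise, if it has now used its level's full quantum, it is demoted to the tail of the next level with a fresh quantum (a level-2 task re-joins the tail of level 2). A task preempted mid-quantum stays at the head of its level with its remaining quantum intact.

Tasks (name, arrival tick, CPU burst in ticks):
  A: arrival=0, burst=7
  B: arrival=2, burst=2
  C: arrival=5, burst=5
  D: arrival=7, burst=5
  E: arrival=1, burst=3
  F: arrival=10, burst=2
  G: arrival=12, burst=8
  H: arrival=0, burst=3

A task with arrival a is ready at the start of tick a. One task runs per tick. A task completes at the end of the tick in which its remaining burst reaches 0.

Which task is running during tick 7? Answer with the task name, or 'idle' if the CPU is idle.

t=0: L0/L1/L2 = AH/-/- → run A
t=1: L0/L1/L2 = AHE/-/- → run A
t=2: L0/L1/L2 = HEB/A/- → run H
t=3: L0/L1/L2 = HEB/A/- → run H
t=4: L0/L1/L2 = EB/AH/- → run E
t=5: L0/L1/L2 = EBC/AH/- → run E
t=6: L0/L1/L2 = BC/AHE/- → run B
t=7: L0/L1/L2 = BCD/AHE/- → run B
t=8: L0/L1/L2 = CD/AHE/- → run C
t=9: L0/L1/L2 = CD/AHE/- → run C
t=10: L0/L1/L2 = DF/AHEC/- → run D
t=11: L0/L1/L2 = DF/AHEC/- → run D
t=12: L0/L1/L2 = FG/AHECD/- → run F
t=13: L0/L1/L2 = FG/AHECD/- → run F
t=14: L0/L1/L2 = G/AHECD/- → run G
t=15: L0/L1/L2 = G/AHECD/- → run G
t=16: L0/L1/L2 = -/AHECDG/- → run A
t=17: L0/L1/L2 = -/AHECDG/- → run A
t=18: L0/L1/L2 = -/AHECDG/- → run A
t=19: L0/L1/L2 = -/AHECDG/- → run A
t=20: L0/L1/L2 = -/HECDG/A → run H
t=21: L0/L1/L2 = -/ECDG/A → run E
t=22: L0/L1/L2 = -/CDG/A → run C
t=23: L0/L1/L2 = -/CDG/A → run C
t=24: L0/L1/L2 = -/CDG/A → run C
t=25: L0/L1/L2 = -/DG/A → run D
t=26: L0/L1/L2 = -/DG/A → run D
t=27: L0/L1/L2 = -/DG/A → run D
t=28: L0/L1/L2 = -/G/A → run G
t=29: L0/L1/L2 = -/G/A → run G
t=30: L0/L1/L2 = -/G/A → run G
t=31: L0/L1/L2 = -/G/A → run G
t=32: L0/L1/L2 = -/-/AG → run A
t=33: L0/L1/L2 = -/-/G → run G
t=34: L0/L1/L2 = -/-/G → run G
t=35: (idle)
t=36: (idle)
t=37: (idle)
t=38: (idle)
t=39: (idle)
t=40: (idle)
t=41: (idle)
t=42: (idle)
t=43: (idle)
t=44: (idle)
t=45: (idle)
t=46: (idle)

running at tick 7 = B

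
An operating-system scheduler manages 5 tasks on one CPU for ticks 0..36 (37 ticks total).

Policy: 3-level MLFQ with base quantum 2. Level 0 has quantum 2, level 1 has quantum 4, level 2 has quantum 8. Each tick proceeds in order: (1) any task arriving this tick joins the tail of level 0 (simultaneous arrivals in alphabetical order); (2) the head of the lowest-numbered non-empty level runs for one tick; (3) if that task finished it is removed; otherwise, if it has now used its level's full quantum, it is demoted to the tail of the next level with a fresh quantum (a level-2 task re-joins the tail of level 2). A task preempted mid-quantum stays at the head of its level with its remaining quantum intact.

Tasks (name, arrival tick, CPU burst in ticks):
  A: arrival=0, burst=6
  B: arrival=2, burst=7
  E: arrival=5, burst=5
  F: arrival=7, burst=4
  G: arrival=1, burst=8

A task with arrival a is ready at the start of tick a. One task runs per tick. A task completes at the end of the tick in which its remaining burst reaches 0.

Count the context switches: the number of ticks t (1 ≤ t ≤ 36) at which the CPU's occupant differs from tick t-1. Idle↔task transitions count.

context switches = 12

t=0: L0/L1/L2 = A/-/- → run A
t=1: L0/L1/L2 = AG/-/- → run A
t=2: L0/L1/L2 = GB/A/- → run G
t=3: L0/L1/L2 = GB/A/- → run G
t=4: L0/L1/L2 = B/AG/- → run B
t=5: L0/L1/L2 = BE/AG/- → run B
t=6: L0/L1/L2 = E/AGB/- → run E
t=7: L0/L1/L2 = EF/AGB/- → run E
t=8: L0/L1/L2 = F/AGBE/- → run F
t=9: L0/L1/L2 = F/AGBE/- → run F
t=10: L0/L1/L2 = -/AGBEF/- → run A
t=11: L0/L1/L2 = -/AGBEF/- → run A
t=12: L0/L1/L2 = -/AGBEF/- → run A
t=13: L0/L1/L2 = -/AGBEF/- → run A
t=14: L0/L1/L2 = -/GBEF/- → run G
t=15: L0/L1/L2 = -/GBEF/- → run G
t=16: L0/L1/L2 = -/GBEF/- → run G
t=17: L0/L1/L2 = -/GBEF/- → run G
t=18: L0/L1/L2 = -/BEF/G → run B
t=19: L0/L1/L2 = -/BEF/G → run B
t=20: L0/L1/L2 = -/BEF/G → run B
t=21: L0/L1/L2 = -/BEF/G → run B
t=22: L0/L1/L2 = -/EF/GB → run E
t=23: L0/L1/L2 = -/EF/GB → run E
t=24: L0/L1/L2 = -/EF/GB → run E
t=25: L0/L1/L2 = -/F/GB → run F
t=26: L0/L1/L2 = -/F/GB → run F
t=27: L0/L1/L2 = -/-/GB → run G
t=28: L0/L1/L2 = -/-/GB → run G
t=29: L0/L1/L2 = -/-/B → run B
t=30: (idle)
t=31: (idle)
t=32: (idle)
t=33: (idle)
t=34: (idle)
t=35: (idle)
t=36: (idle)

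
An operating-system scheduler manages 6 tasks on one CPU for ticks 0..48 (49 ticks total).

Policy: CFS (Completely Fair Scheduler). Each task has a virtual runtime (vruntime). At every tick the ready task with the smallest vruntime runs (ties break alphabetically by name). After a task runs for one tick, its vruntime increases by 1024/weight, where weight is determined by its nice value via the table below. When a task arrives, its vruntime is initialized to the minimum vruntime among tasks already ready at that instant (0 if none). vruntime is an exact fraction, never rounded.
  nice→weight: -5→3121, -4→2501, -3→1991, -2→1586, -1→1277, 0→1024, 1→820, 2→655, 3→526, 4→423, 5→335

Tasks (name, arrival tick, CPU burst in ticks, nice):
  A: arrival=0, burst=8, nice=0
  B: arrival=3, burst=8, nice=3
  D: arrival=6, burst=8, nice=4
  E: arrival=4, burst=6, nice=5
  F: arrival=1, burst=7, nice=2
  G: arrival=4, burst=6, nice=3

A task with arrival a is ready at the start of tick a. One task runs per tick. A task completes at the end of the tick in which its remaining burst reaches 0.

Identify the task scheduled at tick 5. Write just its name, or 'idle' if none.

running at tick 5 = E

t=0: vr[A=0] → run A
t=1: vr[A=1 F=1] → run A
t=2: vr[A=2 F=1] → run F
t=3: vr[A=2 B=2 F=1679/655] → run A
t=4: vr[A=3 B=2 E=2 F=1679/655 G=2] → run B
t=5: vr[A=3 B=1038/263 E=2 F=1679/655 G=2] → run E
t=6: vr[A=3 B=1038/263 D=2 E=1694/335 F=1679/655 G=2] → run D
t=7: vr[A=3 B=1038/263 D=1870/423 E=1694/335 F=1679/655 G=2] → run G
t=8: vr[A=3 B=1038/263 D=1870/423 E=1694/335 F=1679/655 G=1038/263] → run F
t=9: vr[A=3 B=1038/263 D=1870/423 E=1694/335 F=2703/655 G=1038/263] → run A
t=10: vr[A=4 B=1038/263 D=1870/423 E=1694/335 F=2703/655 G=1038/263] → run B
t=11: vr[A=4 B=1550/263 D=1870/423 E=1694/335 F=2703/655 G=1038/263] → run G
t=12: vr[A=4 B=1550/263 D=1870/423 E=1694/335 F=2703/655 G=1550/263] → run A
t=13: vr[A=5 B=1550/263 D=1870/423 E=1694/335 F=2703/655 G=1550/263] → run F
t=14: vr[A=5 B=1550/263 D=1870/423 E=1694/335 F=3727/655 G=1550/263] → run D
t=15: vr[A=5 B=1550/263 D=2894/423 E=1694/335 F=3727/655 G=1550/263] → run A
t=16: vr[A=6 B=1550/263 D=2894/423 E=1694/335 F=3727/655 G=1550/263] → run E
t=17: vr[A=6 B=1550/263 D=2894/423 E=2718/335 F=3727/655 G=1550/263] → run F
t=18: vr[A=6 B=1550/263 D=2894/423 E=2718/335 F=4751/655 G=1550/263] → run B
t=19: vr[A=6 B=2062/263 D=2894/423 E=2718/335 F=4751/655 G=1550/263] → run G
t=20: vr[A=6 B=2062/263 D=2894/423 E=2718/335 F=4751/655 G=2062/263] → run A
t=21: vr[A=7 B=2062/263 D=2894/423 E=2718/335 F=4751/655 G=2062/263] → run D
t=22: vr[A=7 B=2062/263 D=1306/141 E=2718/335 F=4751/655 G=2062/263] → run A
t=23: vr[B=2062/263 D=1306/141 E=2718/335 F=4751/655 G=2062/263] → run F
t=24: vr[B=2062/263 D=1306/141 E=2718/335 F=1155/131 G=2062/263] → run B
t=25: vr[B=2574/263 D=1306/141 E=2718/335 F=1155/131 G=2062/263] → run G
t=26: vr[B=2574/263 D=1306/141 E=2718/335 F=1155/131 G=2574/263] → run E
t=27: vr[B=2574/263 D=1306/141 E=3742/335 F=1155/131 G=2574/263] → run F
t=28: vr[B=2574/263 D=1306/141 E=3742/335 F=6799/655 G=2574/263] → run D
t=29: vr[B=2574/263 D=4942/423 E=3742/335 F=6799/655 G=2574/263] → run B
t=30: vr[B=3086/263 D=4942/423 E=3742/335 F=6799/655 G=2574/263] → run G
t=31: vr[B=3086/263 D=4942/423 E=3742/335 F=6799/655 G=3086/263] → run F
t=32: vr[B=3086/263 D=4942/423 E=3742/335 G=3086/263] → run E
t=33: vr[B=3086/263 D=4942/423 E=4766/335 G=3086/263] → run D
t=34: vr[B=3086/263 D=5966/423 E=4766/335 G=3086/263] → run B
t=35: vr[B=3598/263 D=5966/423 E=4766/335 G=3086/263] → run G
t=36: vr[B=3598/263 D=5966/423 E=4766/335] → run B
t=37: vr[B=4110/263 D=5966/423 E=4766/335] → run D
t=38: vr[B=4110/263 D=2330/141 E=4766/335] → run E
t=39: vr[B=4110/263 D=2330/141 E=1158/67] → run B
t=40: vr[D=2330/141 E=1158/67] → run D
t=41: vr[D=8014/423 E=1158/67] → run E
t=42: vr[D=8014/423] → run D
t=43: (idle)
t=44: (idle)
t=45: (idle)
t=46: (idle)
t=47: (idle)
t=48: (idle)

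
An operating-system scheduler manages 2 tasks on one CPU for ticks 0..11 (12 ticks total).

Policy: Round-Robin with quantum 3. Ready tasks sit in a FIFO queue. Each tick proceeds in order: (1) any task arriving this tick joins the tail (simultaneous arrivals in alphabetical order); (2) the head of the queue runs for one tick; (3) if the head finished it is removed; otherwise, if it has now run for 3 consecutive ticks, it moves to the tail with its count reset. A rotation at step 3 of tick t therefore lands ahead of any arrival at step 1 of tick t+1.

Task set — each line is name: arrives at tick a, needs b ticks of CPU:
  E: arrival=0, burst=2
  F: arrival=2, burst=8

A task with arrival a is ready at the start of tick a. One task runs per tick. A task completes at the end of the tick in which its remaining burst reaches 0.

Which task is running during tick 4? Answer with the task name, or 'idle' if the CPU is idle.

t=0: queue=[E] q_used=0 → run E
t=1: queue=[E] q_used=1 → run E
t=2: queue=[F] q_used=0 → run F
t=3: queue=[F] q_used=1 → run F
t=4: queue=[F] q_used=2 → run F
t=5: queue=[F] q_used=0 → run F
t=6: queue=[F] q_used=1 → run F
t=7: queue=[F] q_used=2 → run F
t=8: queue=[F] q_used=0 → run F
t=9: queue=[F] q_used=1 → run F
t=10: (idle)
t=11: (idle)

running at tick 4 = F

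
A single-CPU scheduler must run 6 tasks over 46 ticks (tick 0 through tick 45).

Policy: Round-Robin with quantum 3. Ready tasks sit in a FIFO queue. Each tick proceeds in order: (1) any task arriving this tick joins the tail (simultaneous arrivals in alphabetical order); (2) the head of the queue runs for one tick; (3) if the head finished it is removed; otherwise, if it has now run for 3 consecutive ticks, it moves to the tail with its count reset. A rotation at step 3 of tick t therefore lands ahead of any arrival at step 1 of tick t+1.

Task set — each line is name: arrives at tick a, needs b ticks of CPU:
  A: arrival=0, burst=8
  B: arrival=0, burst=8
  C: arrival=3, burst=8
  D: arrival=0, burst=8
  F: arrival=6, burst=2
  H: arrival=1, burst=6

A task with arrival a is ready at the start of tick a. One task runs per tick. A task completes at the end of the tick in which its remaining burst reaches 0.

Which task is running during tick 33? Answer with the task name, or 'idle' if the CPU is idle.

running at tick 33 = C

t=0: queue=[A,B,D] q_used=0 → run A
t=1: queue=[A,B,D,H] q_used=1 → run A
t=2: queue=[A,B,D,H] q_used=2 → run A
t=3: queue=[B,D,H,A,C] q_used=0 → run B
t=4: queue=[B,D,H,A,C] q_used=1 → run B
t=5: queue=[B,D,H,A,C] q_used=2 → run B
t=6: queue=[D,H,A,C,B,F] q_used=0 → run D
t=7: queue=[D,H,A,C,B,F] q_used=1 → run D
t=8: queue=[D,H,A,C,B,F] q_used=2 → run D
t=9: queue=[H,A,C,B,F,D] q_used=0 → run H
t=10: queue=[H,A,C,B,F,D] q_used=1 → run H
t=11: queue=[H,A,C,B,F,D] q_used=2 → run H
t=12: queue=[A,C,B,F,D,H] q_used=0 → run A
t=13: queue=[A,C,B,F,D,H] q_used=1 → run A
t=14: queue=[A,C,B,F,D,H] q_used=2 → run A
t=15: queue=[C,B,F,D,H,A] q_used=0 → run C
t=16: queue=[C,B,F,D,H,A] q_used=1 → run C
t=17: queue=[C,B,F,D,H,A] q_used=2 → run C
t=18: queue=[B,F,D,H,A,C] q_used=0 → run B
t=19: queue=[B,F,D,H,A,C] q_used=1 → run B
t=20: queue=[B,F,D,H,A,C] q_used=2 → run B
t=21: queue=[F,D,H,A,C,B] q_used=0 → run F
t=22: queue=[F,D,H,A,C,B] q_used=1 → run F
t=23: queue=[D,H,A,C,B] q_used=0 → run D
t=24: queue=[D,H,A,C,B] q_used=1 → run D
t=25: queue=[D,H,A,C,B] q_used=2 → run D
t=26: queue=[H,A,C,B,D] q_used=0 → run H
t=27: queue=[H,A,C,B,D] q_used=1 → run H
t=28: queue=[H,A,C,B,D] q_used=2 → run H
t=29: queue=[A,C,B,D] q_used=0 → run A
t=30: queue=[A,C,B,D] q_used=1 → run A
t=31: queue=[C,B,D] q_used=0 → run C
t=32: queue=[C,B,D] q_used=1 → run C
t=33: queue=[C,B,D] q_used=2 → run C
t=34: queue=[B,D,C] q_used=0 → run B
t=35: queue=[B,D,C] q_used=1 → run B
t=36: queue=[D,C] q_used=0 → run D
t=37: queue=[D,C] q_used=1 → run D
t=38: queue=[C] q_used=0 → run C
t=39: queue=[C] q_used=1 → run C
t=40: (idle)
t=41: (idle)
t=42: (idle)
t=43: (idle)
t=44: (idle)
t=45: (idle)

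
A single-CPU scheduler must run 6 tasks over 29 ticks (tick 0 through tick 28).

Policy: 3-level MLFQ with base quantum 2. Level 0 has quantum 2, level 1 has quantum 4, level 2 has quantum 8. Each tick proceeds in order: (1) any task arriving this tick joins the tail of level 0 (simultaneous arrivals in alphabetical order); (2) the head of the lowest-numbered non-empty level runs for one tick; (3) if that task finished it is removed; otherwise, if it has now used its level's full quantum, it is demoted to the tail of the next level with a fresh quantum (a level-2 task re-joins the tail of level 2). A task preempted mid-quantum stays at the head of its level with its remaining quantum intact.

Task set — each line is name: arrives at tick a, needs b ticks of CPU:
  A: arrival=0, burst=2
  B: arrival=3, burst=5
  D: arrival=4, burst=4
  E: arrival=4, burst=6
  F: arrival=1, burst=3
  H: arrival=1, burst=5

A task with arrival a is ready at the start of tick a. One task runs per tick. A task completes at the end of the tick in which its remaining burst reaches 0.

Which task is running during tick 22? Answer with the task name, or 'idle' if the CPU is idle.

t=0: L0/L1/L2 = A/-/- → run A
t=1: L0/L1/L2 = AFH/-/- → run A
t=2: L0/L1/L2 = FH/-/- → run F
t=3: L0/L1/L2 = FHB/-/- → run F
t=4: L0/L1/L2 = HBDE/F/- → run H
t=5: L0/L1/L2 = HBDE/F/- → run H
t=6: L0/L1/L2 = BDE/FH/- → run B
t=7: L0/L1/L2 = BDE/FH/- → run B
t=8: L0/L1/L2 = DE/FHB/- → run D
t=9: L0/L1/L2 = DE/FHB/- → run D
t=10: L0/L1/L2 = E/FHBD/- → run E
t=11: L0/L1/L2 = E/FHBD/- → run E
t=12: L0/L1/L2 = -/FHBDE/- → run F
t=13: L0/L1/L2 = -/HBDE/- → run H
t=14: L0/L1/L2 = -/HBDE/- → run H
t=15: L0/L1/L2 = -/HBDE/- → run H
t=16: L0/L1/L2 = -/BDE/- → run B
t=17: L0/L1/L2 = -/BDE/- → run B
t=18: L0/L1/L2 = -/BDE/- → run B
t=19: L0/L1/L2 = -/DE/- → run D
t=20: L0/L1/L2 = -/DE/- → run D
t=21: L0/L1/L2 = -/E/- → run E
t=22: L0/L1/L2 = -/E/- → run E
t=23: L0/L1/L2 = -/E/- → run E
t=24: L0/L1/L2 = -/E/- → run E
t=25: (idle)
t=26: (idle)
t=27: (idle)
t=28: (idle)

running at tick 22 = E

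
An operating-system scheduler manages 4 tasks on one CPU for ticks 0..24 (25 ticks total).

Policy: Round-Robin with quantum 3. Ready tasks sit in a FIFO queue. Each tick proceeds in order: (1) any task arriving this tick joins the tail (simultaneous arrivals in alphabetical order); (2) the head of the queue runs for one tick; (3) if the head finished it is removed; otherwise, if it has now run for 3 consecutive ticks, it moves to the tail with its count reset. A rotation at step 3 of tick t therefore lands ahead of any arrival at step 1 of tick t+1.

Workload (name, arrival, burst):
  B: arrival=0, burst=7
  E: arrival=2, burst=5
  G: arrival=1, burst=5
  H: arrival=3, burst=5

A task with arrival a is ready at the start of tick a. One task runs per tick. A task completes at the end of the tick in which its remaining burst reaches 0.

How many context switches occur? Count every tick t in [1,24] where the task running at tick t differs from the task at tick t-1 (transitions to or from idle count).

context switches = 9

t=0: queue=[B] q_used=0 → run B
t=1: queue=[B,G] q_used=1 → run B
t=2: queue=[B,G,E] q_used=2 → run B
t=3: queue=[G,E,B,H] q_used=0 → run G
t=4: queue=[G,E,B,H] q_used=1 → run G
t=5: queue=[G,E,B,H] q_used=2 → run G
t=6: queue=[E,B,H,G] q_used=0 → run E
t=7: queue=[E,B,H,G] q_used=1 → run E
t=8: queue=[E,B,H,G] q_used=2 → run E
t=9: queue=[B,H,G,E] q_used=0 → run B
t=10: queue=[B,H,G,E] q_used=1 → run B
t=11: queue=[B,H,G,E] q_used=2 → run B
t=12: queue=[H,G,E,B] q_used=0 → run H
t=13: queue=[H,G,E,B] q_used=1 → run H
t=14: queue=[H,G,E,B] q_used=2 → run H
t=15: queue=[G,E,B,H] q_used=0 → run G
t=16: queue=[G,E,B,H] q_used=1 → run G
t=17: queue=[E,B,H] q_used=0 → run E
t=18: queue=[E,B,H] q_used=1 → run E
t=19: queue=[B,H] q_used=0 → run B
t=20: queue=[H] q_used=0 → run H
t=21: queue=[H] q_used=1 → run H
t=22: (idle)
t=23: (idle)
t=24: (idle)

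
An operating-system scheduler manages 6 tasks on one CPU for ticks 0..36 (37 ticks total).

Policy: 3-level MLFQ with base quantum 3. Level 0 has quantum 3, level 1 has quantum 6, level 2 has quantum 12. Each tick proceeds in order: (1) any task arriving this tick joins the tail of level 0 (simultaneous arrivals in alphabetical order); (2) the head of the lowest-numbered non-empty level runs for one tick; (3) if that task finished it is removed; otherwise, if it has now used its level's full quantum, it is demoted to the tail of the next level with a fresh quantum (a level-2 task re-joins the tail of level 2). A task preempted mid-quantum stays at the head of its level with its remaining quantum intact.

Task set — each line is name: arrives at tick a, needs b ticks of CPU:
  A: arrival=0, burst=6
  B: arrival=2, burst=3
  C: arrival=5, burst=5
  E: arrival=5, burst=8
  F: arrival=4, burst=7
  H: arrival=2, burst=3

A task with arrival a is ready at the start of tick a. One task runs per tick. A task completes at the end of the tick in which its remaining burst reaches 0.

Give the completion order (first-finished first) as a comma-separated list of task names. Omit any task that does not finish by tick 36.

t=0: L0/L1/L2 = A/-/- → run A
t=1: L0/L1/L2 = A/-/- → run A
t=2: L0/L1/L2 = ABH/-/- → run A
t=3: L0/L1/L2 = BH/A/- → run B
t=4: L0/L1/L2 = BHF/A/- → run B
t=5: L0/L1/L2 = BHFCE/A/- → run B
t=6: L0/L1/L2 = HFCE/A/- → run H
t=7: L0/L1/L2 = HFCE/A/- → run H
t=8: L0/L1/L2 = HFCE/A/- → run H
t=9: L0/L1/L2 = FCE/A/- → run F
t=10: L0/L1/L2 = FCE/A/- → run F
t=11: L0/L1/L2 = FCE/A/- → run F
t=12: L0/L1/L2 = CE/AF/- → run C
t=13: L0/L1/L2 = CE/AF/- → run C
t=14: L0/L1/L2 = CE/AF/- → run C
t=15: L0/L1/L2 = E/AFC/- → run E
t=16: L0/L1/L2 = E/AFC/- → run E
t=17: L0/L1/L2 = E/AFC/- → run E
t=18: L0/L1/L2 = -/AFCE/- → run A
t=19: L0/L1/L2 = -/AFCE/- → run A
t=20: L0/L1/L2 = -/AFCE/- → run A
t=21: L0/L1/L2 = -/FCE/- → run F
t=22: L0/L1/L2 = -/FCE/- → run F
t=23: L0/L1/L2 = -/FCE/- → run F
t=24: L0/L1/L2 = -/FCE/- → run F
t=25: L0/L1/L2 = -/CE/- → run C
t=26: L0/L1/L2 = -/CE/- → run C
t=27: L0/L1/L2 = -/E/- → run E
t=28: L0/L1/L2 = -/E/- → run E
t=29: L0/L1/L2 = -/E/- → run E
t=30: L0/L1/L2 = -/E/- → run E
t=31: L0/L1/L2 = -/E/- → run E
t=32: (idle)
t=33: (idle)
t=34: (idle)
t=35: (idle)
t=36: (idle)

completion order = B, H, A, F, C, E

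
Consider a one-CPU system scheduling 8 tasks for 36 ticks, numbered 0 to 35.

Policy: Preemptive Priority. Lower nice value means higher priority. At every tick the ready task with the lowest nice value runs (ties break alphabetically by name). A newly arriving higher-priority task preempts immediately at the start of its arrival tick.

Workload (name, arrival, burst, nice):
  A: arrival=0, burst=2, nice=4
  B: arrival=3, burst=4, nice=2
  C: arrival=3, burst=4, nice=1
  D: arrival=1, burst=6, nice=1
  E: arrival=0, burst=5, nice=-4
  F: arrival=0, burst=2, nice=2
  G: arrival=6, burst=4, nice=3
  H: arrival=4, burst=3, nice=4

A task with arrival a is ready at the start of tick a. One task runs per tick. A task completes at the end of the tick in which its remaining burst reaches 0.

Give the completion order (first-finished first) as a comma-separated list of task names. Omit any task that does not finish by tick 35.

t=0: ready={A,E,F} → run E
t=1: ready={A,D,E,F} → run E
t=2: ready={A,D,E,F} → run E
t=3: ready={A,B,C,D,E,F} → run E
t=4: ready={A,B,C,D,E,F,H} → run E
t=5: ready={A,B,C,D,F,H} → run C
t=6: ready={A,B,C,D,F,G,H} → run C
t=7: ready={A,B,C,D,F,G,H} → run C
t=8: ready={A,B,C,D,F,G,H} → run C
t=9: ready={A,B,D,F,G,H} → run D
t=10: ready={A,B,D,F,G,H} → run D
t=11: ready={A,B,D,F,G,H} → run D
t=12: ready={A,B,D,F,G,H} → run D
t=13: ready={A,B,D,F,G,H} → run D
t=14: ready={A,B,D,F,G,H} → run D
t=15: ready={A,B,F,G,H} → run B
t=16: ready={A,B,F,G,H} → run B
t=17: ready={A,B,F,G,H} → run B
t=18: ready={A,B,F,G,H} → run B
t=19: ready={A,F,G,H} → run F
t=20: ready={A,F,G,H} → run F
t=21: ready={A,G,H} → run G
t=22: ready={A,G,H} → run G
t=23: ready={A,G,H} → run G
t=24: ready={A,G,H} → run G
t=25: ready={A,H} → run A
t=26: ready={A,H} → run A
t=27: ready={H} → run H
t=28: ready={H} → run H
t=29: ready={H} → run H
t=30: (idle)
t=31: (idle)
t=32: (idle)
t=33: (idle)
t=34: (idle)
t=35: (idle)

completion order = E, C, D, B, F, G, A, H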